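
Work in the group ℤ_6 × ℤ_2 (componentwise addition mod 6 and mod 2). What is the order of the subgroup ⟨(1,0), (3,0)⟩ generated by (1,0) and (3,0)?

|⟨(1,0)⟩| = 6 and |⟨(3,0)⟩| = 2, so |H| is a multiple of lcm(6, 2) = 6 and divides |G| = 12.
Closing under the operation: H = {(0,0), (1,0), (2,0), (3,0), (4,0), (5,0)}, so |H| = 6.

6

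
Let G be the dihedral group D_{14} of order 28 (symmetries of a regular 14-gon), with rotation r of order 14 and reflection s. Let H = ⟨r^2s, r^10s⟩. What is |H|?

|⟨r^2s⟩| = 2 and |⟨r^10s⟩| = 2, so |H| is a multiple of lcm(2, 2) = 2 and divides |G| = 28.
Closing under the operation: H = {e, r^2, r^4, r^6, r^8, r^10, r^12, s, r^2s, r^4s, r^6s, r^8s, r^10s, r^12s}, so |H| = 14.

14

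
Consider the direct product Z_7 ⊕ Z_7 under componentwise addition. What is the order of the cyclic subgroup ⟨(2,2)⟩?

7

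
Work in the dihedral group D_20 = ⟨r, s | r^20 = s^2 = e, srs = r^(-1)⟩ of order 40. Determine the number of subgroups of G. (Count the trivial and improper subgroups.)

|G| = 40, so by Lagrange every subgroup order divides 40. Divisors: 1, 2, 4, 5, 8, 10, 20, 40.
Subgroups by order — order 1: 1; order 2: 21; order 4: 11; order 5: 1; order 8: 5; order 10: 5; order 20: 3; order 40: 1.
Total: 1 + 21 + 11 + 1 + 5 + 5 + 3 + 1 = 48.

48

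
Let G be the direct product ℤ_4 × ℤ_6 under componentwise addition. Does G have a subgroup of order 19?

No

19 does not divide |G| = 24, so by Lagrange no subgroup of order 19 exists.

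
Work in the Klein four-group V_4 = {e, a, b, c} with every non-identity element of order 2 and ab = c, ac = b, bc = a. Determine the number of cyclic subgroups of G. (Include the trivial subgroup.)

4

Group the elements of G by the cyclic subgroup they generate; each cyclic subgroup of order d accounts for φ(d) elements.
Cyclic subgroups by order — order 1: 1; order 2: 3.
Total: 4.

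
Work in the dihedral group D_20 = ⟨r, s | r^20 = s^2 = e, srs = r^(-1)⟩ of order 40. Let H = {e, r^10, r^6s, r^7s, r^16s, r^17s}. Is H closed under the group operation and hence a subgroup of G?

|H| = 6 does not divide |G| = 40, so by Lagrange H is not a subgroup.

No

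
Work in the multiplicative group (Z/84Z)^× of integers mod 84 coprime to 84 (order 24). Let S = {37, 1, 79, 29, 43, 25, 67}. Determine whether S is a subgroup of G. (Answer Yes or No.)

No

|S| = 7 does not divide |G| = 24, so by Lagrange S is not a subgroup.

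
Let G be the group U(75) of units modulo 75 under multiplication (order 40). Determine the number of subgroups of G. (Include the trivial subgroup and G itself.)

|G| = 40, so by Lagrange every subgroup order divides 40. Divisors: 1, 2, 4, 5, 8, 10, 20, 40.
Subgroups by order — order 1: 1; order 2: 3; order 4: 3; order 5: 1; order 8: 1; order 10: 3; order 20: 3; order 40: 1.
Total: 1 + 3 + 3 + 1 + 1 + 3 + 3 + 1 = 16.

16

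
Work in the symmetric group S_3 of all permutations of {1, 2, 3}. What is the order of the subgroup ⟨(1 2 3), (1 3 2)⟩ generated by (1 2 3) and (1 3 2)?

|⟨(1 2 3)⟩| = 3 and |⟨(1 3 2)⟩| = 3, so |H| is a multiple of lcm(3, 3) = 3 and divides |G| = 6.
Closing under the operation: H = {e, (1 2 3), (1 3 2)}, so |H| = 3.

3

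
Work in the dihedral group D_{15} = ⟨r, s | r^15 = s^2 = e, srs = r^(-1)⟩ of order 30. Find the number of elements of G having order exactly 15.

8

The elements of order 15 are: r, r^2, r^4, r^7, r^8, r^11, r^13, r^14.
That's 8.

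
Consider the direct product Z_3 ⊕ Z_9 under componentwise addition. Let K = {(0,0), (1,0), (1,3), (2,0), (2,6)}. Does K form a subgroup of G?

|K| = 5 does not divide |G| = 27, so by Lagrange K is not a subgroup.

No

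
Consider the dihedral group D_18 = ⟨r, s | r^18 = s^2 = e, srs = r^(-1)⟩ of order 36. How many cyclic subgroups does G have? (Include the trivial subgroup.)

24

Each element a generates a cyclic subgroup ⟨a⟩; distinct elements may generate the same one (a cyclic group of order d has φ(d) generators).
Cyclic subgroups by order — order 1: 1; order 2: 19; order 3: 1; order 6: 1; order 9: 1; order 18: 1.
Total: 24.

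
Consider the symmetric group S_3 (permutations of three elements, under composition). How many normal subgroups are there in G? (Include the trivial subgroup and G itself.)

3

G has 6 subgroups. Checking conjugation-invariance by order — order 1: 1/1 normal; order 2: 0/3 normal; order 3: 1/1 normal; order 6: 1/1 normal.
Total normal subgroups: 3.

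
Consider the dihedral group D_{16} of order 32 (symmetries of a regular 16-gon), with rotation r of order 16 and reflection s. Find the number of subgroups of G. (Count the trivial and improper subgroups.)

36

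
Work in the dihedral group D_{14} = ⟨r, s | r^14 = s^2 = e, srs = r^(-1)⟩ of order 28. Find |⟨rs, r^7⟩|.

|⟨rs⟩| = 2 and |⟨r^7⟩| = 2, so |H| is a multiple of lcm(2, 2) = 2 and divides |G| = 28.
Closing under the operation: H = {e, r^7, rs, r^8s}, so |H| = 4.

4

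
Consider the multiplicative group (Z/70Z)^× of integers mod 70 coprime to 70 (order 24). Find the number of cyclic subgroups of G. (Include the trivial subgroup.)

A cyclic subgroup of order d is generated by each of its φ(d) elements of order d, so the cyclic subgroups of order d number (#elements of order d)/φ(d).
Cyclic subgroups by order — order 1: 1; order 2: 3; order 3: 1; order 4: 2; order 6: 3; order 12: 2.
Total: 12.

12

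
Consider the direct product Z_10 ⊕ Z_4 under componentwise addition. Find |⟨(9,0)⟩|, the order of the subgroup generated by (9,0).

10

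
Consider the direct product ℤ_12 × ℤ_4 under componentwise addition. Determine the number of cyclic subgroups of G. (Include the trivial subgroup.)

Each element a generates a cyclic subgroup ⟨a⟩; distinct elements may generate the same one (a cyclic group of order d has φ(d) generators).
Cyclic subgroups by order — order 1: 1; order 2: 3; order 3: 1; order 4: 6; order 6: 3; order 12: 6.
Total: 20.

20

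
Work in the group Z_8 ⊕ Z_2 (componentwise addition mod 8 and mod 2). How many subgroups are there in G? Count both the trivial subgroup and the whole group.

|G| = 16, so by Lagrange every subgroup order divides 16. Divisors: 1, 2, 4, 8, 16.
Subgroups by order — order 1: 1; order 2: 3; order 4: 3; order 8: 3; order 16: 1.
Total: 1 + 3 + 3 + 3 + 1 = 11.

11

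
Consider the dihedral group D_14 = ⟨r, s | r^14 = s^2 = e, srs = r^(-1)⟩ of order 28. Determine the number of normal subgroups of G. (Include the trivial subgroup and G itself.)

7

G has 28 subgroups. Checking conjugation-invariance by order — order 1: 1/1 normal; order 2: 1/15 normal; order 4: 0/7 normal; order 7: 1/1 normal; order 14: 3/3 normal; order 28: 1/1 normal.
Total normal subgroups: 7.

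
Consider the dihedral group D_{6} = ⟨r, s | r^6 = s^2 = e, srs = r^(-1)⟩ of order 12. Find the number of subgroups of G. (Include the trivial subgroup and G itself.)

16

|G| = 12, so by Lagrange every subgroup order divides 12. Divisors: 1, 2, 3, 4, 6, 12.
Subgroups by order — order 1: 1; order 2: 7; order 3: 1; order 4: 3; order 6: 3; order 12: 1.
Total: 1 + 7 + 1 + 3 + 3 + 1 = 16.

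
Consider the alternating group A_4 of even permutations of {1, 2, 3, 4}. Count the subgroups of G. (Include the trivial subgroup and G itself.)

10

|G| = 12, so by Lagrange every subgroup order divides 12. Divisors: 1, 2, 3, 4, 6, 12.
Subgroups by order — order 1: 1; order 2: 3; order 3: 4; order 4: 1; order 6: 0; order 12: 1.
Total: 1 + 3 + 4 + 1 + 0 + 1 = 10.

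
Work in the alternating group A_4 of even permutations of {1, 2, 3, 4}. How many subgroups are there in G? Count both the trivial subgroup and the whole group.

|G| = 12, so by Lagrange every subgroup order divides 12. Divisors: 1, 2, 3, 4, 6, 12.
Subgroups by order — order 1: 1; order 2: 3; order 3: 4; order 4: 1; order 6: 0; order 12: 1.
Total: 1 + 3 + 4 + 1 + 0 + 1 = 10.

10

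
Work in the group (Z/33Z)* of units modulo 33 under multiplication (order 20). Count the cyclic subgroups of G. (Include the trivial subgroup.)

Group the elements of G by the cyclic subgroup they generate; each cyclic subgroup of order d accounts for φ(d) elements.
Cyclic subgroups by order — order 1: 1; order 2: 3; order 5: 1; order 10: 3.
Total: 8.

8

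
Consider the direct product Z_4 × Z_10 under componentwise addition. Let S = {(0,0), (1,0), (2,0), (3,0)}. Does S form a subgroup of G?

Yes

|S| = 4 divides |G| = 40, consistent with Lagrange.
S contains the identity, every element's inverse is in S, and S is closed under +: it is a subgroup.
In fact S = ⟨(1,0)⟩.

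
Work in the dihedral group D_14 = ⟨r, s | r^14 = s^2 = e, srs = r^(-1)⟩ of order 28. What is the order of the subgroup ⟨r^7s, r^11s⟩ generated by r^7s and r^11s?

14

|⟨r^7s⟩| = 2 and |⟨r^11s⟩| = 2, so |H| is a multiple of lcm(2, 2) = 2 and divides |G| = 28.
Closing under the operation: H = {e, r^2, r^4, r^6, r^8, r^10, r^12, rs, r^3s, r^5s, r^7s, r^9s, r^11s, r^13s}, so |H| = 14.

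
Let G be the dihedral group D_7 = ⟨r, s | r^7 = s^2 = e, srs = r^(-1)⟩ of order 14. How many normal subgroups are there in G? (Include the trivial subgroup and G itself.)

3

G has 10 subgroups. Checking conjugation-invariance by order — order 1: 1/1 normal; order 2: 0/7 normal; order 7: 1/1 normal; order 14: 1/1 normal.
Total normal subgroups: 3.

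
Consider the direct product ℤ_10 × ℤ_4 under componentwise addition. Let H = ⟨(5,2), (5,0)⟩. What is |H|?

4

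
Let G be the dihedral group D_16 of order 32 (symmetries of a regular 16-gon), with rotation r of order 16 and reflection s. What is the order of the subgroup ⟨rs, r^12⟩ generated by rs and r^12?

8

|⟨rs⟩| = 2 and |⟨r^12⟩| = 4, so |H| is a multiple of lcm(2, 4) = 4 and divides |G| = 32.
Closing under the operation: H = {e, r^4, r^8, r^12, rs, r^5s, r^9s, r^13s}, so |H| = 8.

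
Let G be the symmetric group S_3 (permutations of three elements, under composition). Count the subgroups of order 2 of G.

|G| = 6 and 2 | 6, so subgroups of order 2 are possible by Lagrange.
The subgroups of order 2 are: {e, (1 2)}; {e, (1 3)}; {e, (2 3)}.
So G has 3 subgroups of order 2.

3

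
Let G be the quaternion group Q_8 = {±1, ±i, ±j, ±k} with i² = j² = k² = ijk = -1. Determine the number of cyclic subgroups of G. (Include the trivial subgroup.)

5

Each element a generates a cyclic subgroup ⟨a⟩; distinct elements may generate the same one (a cyclic group of order d has φ(d) generators).
Cyclic subgroups by order — order 1: 1; order 2: 1; order 4: 3.
Total: 5.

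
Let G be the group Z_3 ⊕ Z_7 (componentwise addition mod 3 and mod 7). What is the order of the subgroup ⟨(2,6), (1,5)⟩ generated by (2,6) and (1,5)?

|⟨(2,6)⟩| = 21 and |⟨(1,5)⟩| = 21, so |H| is a multiple of lcm(21, 21) = 21 and divides |G| = 21.
Closing {(2,6), (1,5)} under the group operation gives all of G, so |H| = 21.

21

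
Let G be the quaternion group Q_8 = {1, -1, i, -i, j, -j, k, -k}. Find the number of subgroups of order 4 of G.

|G| = 8 and 4 | 8, so subgroups of order 4 are possible by Lagrange.
The subgroups of order 4 are: {1, -1, i, -i}; {1, -1, j, -j}; {1, -1, k, -k}.
So G has 3 subgroups of order 4.

3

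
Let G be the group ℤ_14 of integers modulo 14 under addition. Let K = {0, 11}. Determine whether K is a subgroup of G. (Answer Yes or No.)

No

11 ∈ K but its inverse 3 ∉ K, so K is not a subgroup.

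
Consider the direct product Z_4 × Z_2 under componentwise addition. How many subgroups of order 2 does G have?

|G| = 8 and 2 | 8, so subgroups of order 2 are possible by Lagrange.
The subgroups of order 2 are: {(0,0), (0,1)}; {(0,0), (2,0)}; {(0,0), (2,1)}.
So G has 3 subgroups of order 2.

3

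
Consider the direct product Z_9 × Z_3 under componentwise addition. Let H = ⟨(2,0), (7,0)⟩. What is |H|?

|⟨(2,0)⟩| = 9 and |⟨(7,0)⟩| = 9, so |H| is a multiple of lcm(9, 9) = 9 and divides |G| = 27.
Closing under the operation: H = {(0,0), (1,0), (2,0), (3,0), (4,0), (5,0), (6,0), (7,0), (8,0)}, so |H| = 9.

9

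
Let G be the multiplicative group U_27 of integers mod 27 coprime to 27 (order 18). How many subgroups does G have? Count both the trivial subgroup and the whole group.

6

|G| = 18, so by Lagrange every subgroup order divides 18. Divisors: 1, 2, 3, 6, 9, 18.
Subgroups by order — order 1: 1; order 2: 1; order 3: 1; order 6: 1; order 9: 1; order 18: 1.
Total: 1 + 1 + 1 + 1 + 1 + 1 = 6.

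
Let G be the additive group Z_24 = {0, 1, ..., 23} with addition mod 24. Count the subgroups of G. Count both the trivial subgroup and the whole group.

8

Subgroups of the cyclic group Z_24 correspond bijectively to divisors of 24.
Divisors of 24: 1, 2, 3, 4, 6, 8, 12, 24.
So Z_24 has 8 subgroups.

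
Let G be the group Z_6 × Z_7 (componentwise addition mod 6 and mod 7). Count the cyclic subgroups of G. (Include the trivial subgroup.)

A cyclic subgroup of order d is generated by each of its φ(d) elements of order d, so the cyclic subgroups of order d number (#elements of order d)/φ(d).
Cyclic subgroups by order — order 1: 1; order 2: 1; order 3: 1; order 6: 1; order 7: 1; order 14: 1; order 21: 1; order 42: 1.
Total: 8.

8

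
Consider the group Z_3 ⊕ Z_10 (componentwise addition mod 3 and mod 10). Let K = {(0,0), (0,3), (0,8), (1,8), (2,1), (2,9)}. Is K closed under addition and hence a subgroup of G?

No

(2,9) ∈ K but its inverse (1,1) ∉ K, so K is not a subgroup.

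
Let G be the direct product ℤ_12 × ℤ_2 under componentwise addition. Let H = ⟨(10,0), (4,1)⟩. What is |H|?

|⟨(10,0)⟩| = 6 and |⟨(4,1)⟩| = 6, so |H| is a multiple of lcm(6, 6) = 6 and divides |G| = 24.
Closing under the operation: H = {(0,0), (0,1), (2,0), (2,1), (4,0), (4,1), (6,0), (6,1), (8,0), (8,1), (10,0), (10,1)}, so |H| = 12.

12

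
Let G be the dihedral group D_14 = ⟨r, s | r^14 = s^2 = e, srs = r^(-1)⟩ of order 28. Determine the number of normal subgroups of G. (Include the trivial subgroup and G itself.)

G has 28 subgroups. Checking conjugation-invariance by order — order 1: 1/1 normal; order 2: 1/15 normal; order 4: 0/7 normal; order 7: 1/1 normal; order 14: 3/3 normal; order 28: 1/1 normal.
Total normal subgroups: 7.

7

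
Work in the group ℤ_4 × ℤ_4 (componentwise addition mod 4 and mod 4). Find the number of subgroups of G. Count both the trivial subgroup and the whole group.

15

|G| = 16, so by Lagrange every subgroup order divides 16. Divisors: 1, 2, 4, 8, 16.
Subgroups by order — order 1: 1; order 2: 3; order 4: 7; order 8: 3; order 16: 1.
Total: 1 + 3 + 7 + 3 + 1 = 15.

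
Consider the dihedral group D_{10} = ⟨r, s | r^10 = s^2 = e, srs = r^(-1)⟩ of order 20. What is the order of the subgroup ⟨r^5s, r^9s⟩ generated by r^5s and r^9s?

|⟨r^5s⟩| = 2 and |⟨r^9s⟩| = 2, so |H| is a multiple of lcm(2, 2) = 2 and divides |G| = 20.
Closing under the operation: H = {e, r^2, r^4, r^6, r^8, rs, r^3s, r^5s, r^7s, r^9s}, so |H| = 10.

10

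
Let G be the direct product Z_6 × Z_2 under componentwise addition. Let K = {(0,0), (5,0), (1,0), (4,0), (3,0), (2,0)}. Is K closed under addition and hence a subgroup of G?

Yes

|K| = 6 divides |G| = 12, consistent with Lagrange.
K contains the identity, every element's inverse is in K, and K is closed under +: it is a subgroup.
In fact K = ⟨(5,0)⟩.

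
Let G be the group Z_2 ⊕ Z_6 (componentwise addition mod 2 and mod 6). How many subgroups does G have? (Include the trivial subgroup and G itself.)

|G| = 12, so by Lagrange every subgroup order divides 12. Divisors: 1, 2, 3, 4, 6, 12.
Subgroups by order — order 1: 1; order 2: 3; order 3: 1; order 4: 1; order 6: 3; order 12: 1.
Total: 1 + 3 + 1 + 1 + 3 + 1 = 10.

10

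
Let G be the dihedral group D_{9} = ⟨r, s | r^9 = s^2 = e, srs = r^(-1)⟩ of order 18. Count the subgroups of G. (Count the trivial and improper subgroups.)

16

|G| = 18, so by Lagrange every subgroup order divides 18. Divisors: 1, 2, 3, 6, 9, 18.
Subgroups by order — order 1: 1; order 2: 9; order 3: 1; order 6: 3; order 9: 1; order 18: 1.
Total: 1 + 9 + 1 + 3 + 1 + 1 = 16.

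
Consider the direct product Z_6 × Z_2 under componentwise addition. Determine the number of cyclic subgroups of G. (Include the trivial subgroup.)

8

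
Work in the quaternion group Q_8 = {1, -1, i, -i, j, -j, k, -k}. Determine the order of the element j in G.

4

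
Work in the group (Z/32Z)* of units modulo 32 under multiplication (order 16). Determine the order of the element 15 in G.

2

Compute successive powers of 15 mod 32: 15, 1; 15^2 ≡ 1 (mod 32).
So |⟨15⟩| = 2.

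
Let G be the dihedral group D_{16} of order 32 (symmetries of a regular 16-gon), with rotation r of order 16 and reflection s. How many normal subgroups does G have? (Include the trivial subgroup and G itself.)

G has 36 subgroups. Checking conjugation-invariance by order — order 1: 1/1 normal; order 2: 1/17 normal; order 4: 1/9 normal; order 8: 1/5 normal; order 16: 3/3 normal; order 32: 1/1 normal.
Total normal subgroups: 8.

8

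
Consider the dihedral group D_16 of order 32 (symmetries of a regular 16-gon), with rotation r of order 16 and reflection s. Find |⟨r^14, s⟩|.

|⟨r^14⟩| = 8 and |⟨s⟩| = 2, so |H| is a multiple of lcm(8, 2) = 8 and divides |G| = 32.
Closing under the operation: H = {e, r^2, r^4, r^6, r^8, r^10, r^12, r^14, s, r^2s, r^4s, r^6s, r^8s, r^10s, r^12s, r^14s}, so |H| = 16.

16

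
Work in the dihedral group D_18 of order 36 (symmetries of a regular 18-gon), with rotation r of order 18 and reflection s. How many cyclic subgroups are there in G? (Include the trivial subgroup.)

Each element a generates a cyclic subgroup ⟨a⟩; distinct elements may generate the same one (a cyclic group of order d has φ(d) generators).
Cyclic subgroups by order — order 1: 1; order 2: 19; order 3: 1; order 6: 1; order 9: 1; order 18: 1.
Total: 24.

24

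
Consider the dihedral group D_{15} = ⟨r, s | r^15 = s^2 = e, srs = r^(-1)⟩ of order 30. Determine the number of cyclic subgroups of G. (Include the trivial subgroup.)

19

Each element a generates a cyclic subgroup ⟨a⟩; distinct elements may generate the same one (a cyclic group of order d has φ(d) generators).
Cyclic subgroups by order — order 1: 1; order 2: 15; order 3: 1; order 5: 1; order 15: 1.
Total: 19.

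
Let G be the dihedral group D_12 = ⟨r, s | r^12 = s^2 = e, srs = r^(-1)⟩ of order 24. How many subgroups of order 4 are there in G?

7

|G| = 24 and 4 | 24, so subgroups of order 4 are possible by Lagrange.
The subgroups of order 4 are: {e, r^6, r^4s, r^10s}; {e, r^6, r^5s, r^11s}; {e, r^6, r^2s, r^8s}; {e, r^3, r^6, r^9}; … (7 in all).
So G has 7 subgroups of order 4.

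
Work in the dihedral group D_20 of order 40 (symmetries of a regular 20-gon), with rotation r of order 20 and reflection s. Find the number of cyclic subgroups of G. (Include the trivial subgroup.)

Each element a generates a cyclic subgroup ⟨a⟩; distinct elements may generate the same one (a cyclic group of order d has φ(d) generators).
Cyclic subgroups by order — order 1: 1; order 2: 21; order 4: 1; order 5: 1; order 10: 1; order 20: 1.
Total: 26.

26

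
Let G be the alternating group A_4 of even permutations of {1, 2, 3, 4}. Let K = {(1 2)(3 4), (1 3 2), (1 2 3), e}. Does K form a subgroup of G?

Closure fails: (1 3 2) ∘ (1 2)(3 4) = (2 3 4) ∉ K. So K is not a subgroup.

No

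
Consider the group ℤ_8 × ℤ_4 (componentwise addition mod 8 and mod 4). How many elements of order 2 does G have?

3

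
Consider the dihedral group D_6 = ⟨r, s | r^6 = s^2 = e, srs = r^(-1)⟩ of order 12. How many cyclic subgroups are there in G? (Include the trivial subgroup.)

A cyclic subgroup of order d is generated by each of its φ(d) elements of order d, so the cyclic subgroups of order d number (#elements of order d)/φ(d).
Cyclic subgroups by order — order 1: 1; order 2: 7; order 3: 1; order 6: 1.
Total: 10.

10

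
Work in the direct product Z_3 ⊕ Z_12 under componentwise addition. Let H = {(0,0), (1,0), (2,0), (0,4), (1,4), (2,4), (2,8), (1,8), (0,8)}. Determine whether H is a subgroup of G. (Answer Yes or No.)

|H| = 9 divides |G| = 36, consistent with Lagrange.
H contains the identity, every element's inverse is in H, and H is closed under +: it is a subgroup.

Yes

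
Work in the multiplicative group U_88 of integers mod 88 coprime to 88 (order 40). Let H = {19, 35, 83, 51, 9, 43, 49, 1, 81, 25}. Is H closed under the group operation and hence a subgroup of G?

|H| = 10 divides |G| = 40, consistent with Lagrange.
H contains the identity, every element's inverse is in H, and H is closed under ·: it is a subgroup.
In fact H = ⟨35⟩.

Yes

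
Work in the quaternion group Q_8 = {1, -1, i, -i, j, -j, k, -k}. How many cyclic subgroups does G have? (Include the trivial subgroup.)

5

Group the elements of G by the cyclic subgroup they generate; each cyclic subgroup of order d accounts for φ(d) elements.
Cyclic subgroups by order — order 1: 1; order 2: 1; order 4: 3.
Total: 5.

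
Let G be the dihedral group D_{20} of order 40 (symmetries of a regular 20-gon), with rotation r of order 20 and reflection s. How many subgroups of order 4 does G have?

11

|G| = 40 and 4 | 40, so subgroups of order 4 are possible by Lagrange.
The subgroups of order 4 are: {e, r^10, s, r^10s}; {e, r^10, rs, r^11s}; {e, r^10, r^2s, r^12s}; {e, r^10, r^3s, r^13s}; … (11 in all).
So G has 11 subgroups of order 4.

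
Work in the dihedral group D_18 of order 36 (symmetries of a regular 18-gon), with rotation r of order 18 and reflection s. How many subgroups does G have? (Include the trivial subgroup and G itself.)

|G| = 36, so by Lagrange every subgroup order divides 36. Divisors: 1, 2, 3, 4, 6, 9, 12, 18, 36.
Subgroups by order — order 1: 1; order 2: 19; order 3: 1; order 4: 9; order 6: 7; order 9: 1; order 12: 3; order 18: 3; order 36: 1.
Total: 1 + 19 + 1 + 9 + 7 + 1 + 3 + 3 + 1 = 45.

45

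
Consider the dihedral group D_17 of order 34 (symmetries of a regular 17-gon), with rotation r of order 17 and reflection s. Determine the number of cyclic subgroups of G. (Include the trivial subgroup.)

Group the elements of G by the cyclic subgroup they generate; each cyclic subgroup of order d accounts for φ(d) elements.
Cyclic subgroups by order — order 1: 1; order 2: 17; order 17: 1.
Total: 19.

19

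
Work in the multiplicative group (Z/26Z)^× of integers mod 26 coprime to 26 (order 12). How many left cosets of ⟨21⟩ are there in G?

3

|⟨21⟩| = 4 and |G| = 12.
By Lagrange, [G : H] = |G|/|H| = 12/4 = 3.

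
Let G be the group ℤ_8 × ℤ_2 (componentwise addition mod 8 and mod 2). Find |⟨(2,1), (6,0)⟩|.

8

|⟨(2,1)⟩| = 4 and |⟨(6,0)⟩| = 4, so |H| is a multiple of lcm(4, 4) = 4 and divides |G| = 16.
Closing under the operation: H = {(0,0), (0,1), (2,0), (2,1), (4,0), (4,1), (6,0), (6,1)}, so |H| = 8.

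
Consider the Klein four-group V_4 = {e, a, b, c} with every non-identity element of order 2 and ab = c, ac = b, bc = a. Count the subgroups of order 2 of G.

|G| = 4 and 2 | 4, so subgroups of order 2 are possible by Lagrange.
The subgroups of order 2 are: {e, a}; {e, b}; {e, c}.
So G has 3 subgroups of order 2.

3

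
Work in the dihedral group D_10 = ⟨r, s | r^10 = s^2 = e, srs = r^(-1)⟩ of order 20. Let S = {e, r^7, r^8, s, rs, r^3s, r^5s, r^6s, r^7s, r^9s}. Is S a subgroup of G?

No

r^7 ∈ S but its inverse r^3 ∉ S, so S is not a subgroup.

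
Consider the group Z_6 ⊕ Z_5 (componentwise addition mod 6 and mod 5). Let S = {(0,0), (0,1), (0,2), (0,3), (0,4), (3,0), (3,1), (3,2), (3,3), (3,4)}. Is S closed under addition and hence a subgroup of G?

|S| = 10 divides |G| = 30, consistent with Lagrange.
S contains the identity, every element's inverse is in S, and S is closed under +: it is a subgroup.
In fact S = ⟨(3,4)⟩.

Yes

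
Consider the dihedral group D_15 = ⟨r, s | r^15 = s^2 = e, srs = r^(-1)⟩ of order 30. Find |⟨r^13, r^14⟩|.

|⟨r^13⟩| = 15 and |⟨r^14⟩| = 15, so |H| is a multiple of lcm(15, 15) = 15 and divides |G| = 30.
Closing under the operation: H = {e, r, r^2, r^3, r^4, r^5, r^6, r^7, r^8, r^9, r^10, r^11, r^12, r^13, r^14}, so |H| = 15.

15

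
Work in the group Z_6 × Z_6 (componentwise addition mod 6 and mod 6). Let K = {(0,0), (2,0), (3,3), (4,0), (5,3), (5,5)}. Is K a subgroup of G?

(5,5) ∈ K but its inverse (1,1) ∉ K, so K is not a subgroup.

No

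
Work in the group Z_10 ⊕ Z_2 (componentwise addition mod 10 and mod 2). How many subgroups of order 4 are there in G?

1

|G| = 20 and 4 | 20, so subgroups of order 4 are possible by Lagrange.
The subgroups of order 4 are: {(0,0), (0,1), (5,0), (5,1)}.
So G has 1 subgroup of order 4.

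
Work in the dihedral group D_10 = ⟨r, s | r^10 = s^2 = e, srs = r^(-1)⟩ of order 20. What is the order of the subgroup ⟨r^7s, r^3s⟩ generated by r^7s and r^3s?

10

|⟨r^7s⟩| = 2 and |⟨r^3s⟩| = 2, so |H| is a multiple of lcm(2, 2) = 2 and divides |G| = 20.
Closing under the operation: H = {e, r^2, r^4, r^6, r^8, rs, r^3s, r^5s, r^7s, r^9s}, so |H| = 10.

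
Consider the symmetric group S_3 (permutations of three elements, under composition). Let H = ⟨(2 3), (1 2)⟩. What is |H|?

|⟨(2 3)⟩| = 2 and |⟨(1 2)⟩| = 2, so |H| is a multiple of lcm(2, 2) = 2 and divides |G| = 6.
Closing {(2 3), (1 2)} under the group operation gives all of G, so |H| = 6.

6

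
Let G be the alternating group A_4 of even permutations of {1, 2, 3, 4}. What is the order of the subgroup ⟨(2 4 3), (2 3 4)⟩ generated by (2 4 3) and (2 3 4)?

3

|⟨(2 4 3)⟩| = 3 and |⟨(2 3 4)⟩| = 3, so |H| is a multiple of lcm(3, 3) = 3 and divides |G| = 12.
Closing under the operation: H = {e, (2 3 4), (2 4 3)}, so |H| = 3.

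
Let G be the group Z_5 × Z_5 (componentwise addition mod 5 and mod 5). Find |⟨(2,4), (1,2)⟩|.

5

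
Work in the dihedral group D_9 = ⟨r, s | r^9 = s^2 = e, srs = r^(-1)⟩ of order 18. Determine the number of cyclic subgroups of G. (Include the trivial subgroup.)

12

Each element a generates a cyclic subgroup ⟨a⟩; distinct elements may generate the same one (a cyclic group of order d has φ(d) generators).
Cyclic subgroups by order — order 1: 1; order 2: 9; order 3: 1; order 9: 1.
Total: 12.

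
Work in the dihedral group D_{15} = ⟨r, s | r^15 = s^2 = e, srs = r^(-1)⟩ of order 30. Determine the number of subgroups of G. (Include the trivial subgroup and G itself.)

|G| = 30, so by Lagrange every subgroup order divides 30. Divisors: 1, 2, 3, 5, 6, 10, 15, 30.
Subgroups by order — order 1: 1; order 2: 15; order 3: 1; order 5: 1; order 6: 5; order 10: 3; order 15: 1; order 30: 1.
Total: 1 + 15 + 1 + 1 + 5 + 3 + 1 + 1 = 28.

28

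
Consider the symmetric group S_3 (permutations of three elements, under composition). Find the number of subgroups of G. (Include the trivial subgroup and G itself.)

6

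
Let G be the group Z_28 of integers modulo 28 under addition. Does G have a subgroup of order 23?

No

23 does not divide |G| = 28, so by Lagrange no subgroup of order 23 exists.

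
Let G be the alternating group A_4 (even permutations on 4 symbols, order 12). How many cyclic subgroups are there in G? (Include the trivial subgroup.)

Group the elements of G by the cyclic subgroup they generate; each cyclic subgroup of order d accounts for φ(d) elements.
Cyclic subgroups by order — order 1: 1; order 2: 3; order 3: 4.
Total: 8.

8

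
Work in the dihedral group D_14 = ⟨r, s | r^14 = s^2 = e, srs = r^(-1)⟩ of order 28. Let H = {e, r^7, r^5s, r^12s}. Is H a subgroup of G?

Yes

|H| = 4 divides |G| = 28, consistent with Lagrange.
H contains the identity, every element's inverse is in H, and H is closed under ·: it is a subgroup.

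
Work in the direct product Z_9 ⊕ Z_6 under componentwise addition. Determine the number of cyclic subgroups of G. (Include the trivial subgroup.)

16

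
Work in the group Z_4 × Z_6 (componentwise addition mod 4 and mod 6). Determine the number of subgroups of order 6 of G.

3

|G| = 24 and 6 | 24, so subgroups of order 6 are possible by Lagrange.
The subgroups of order 6 are: {(0,0), (0,1), (0,2), (0,3), (0,4), (0,5)}; {(0,0), (0,2), (0,4), (2,0), (2,2), (2,4)}; {(0,0), (0,2), (0,4), (2,1), (2,3), (2,5)}.
So G has 3 subgroups of order 6.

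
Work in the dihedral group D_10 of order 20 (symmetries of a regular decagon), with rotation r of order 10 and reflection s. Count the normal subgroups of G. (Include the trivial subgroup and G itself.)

7

G has 22 subgroups. Checking conjugation-invariance by order — order 1: 1/1 normal; order 2: 1/11 normal; order 4: 0/5 normal; order 5: 1/1 normal; order 10: 3/3 normal; order 20: 1/1 normal.
Total normal subgroups: 7.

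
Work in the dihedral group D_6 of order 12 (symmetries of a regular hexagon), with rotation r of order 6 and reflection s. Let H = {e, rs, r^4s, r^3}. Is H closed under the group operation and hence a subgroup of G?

Yes

|H| = 4 divides |G| = 12, consistent with Lagrange.
H contains the identity, every element's inverse is in H, and H is closed under ·: it is a subgroup.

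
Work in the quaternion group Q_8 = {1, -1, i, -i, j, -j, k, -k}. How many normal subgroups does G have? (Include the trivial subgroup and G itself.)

6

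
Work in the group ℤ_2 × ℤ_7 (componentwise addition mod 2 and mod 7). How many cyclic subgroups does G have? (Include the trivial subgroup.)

Group the elements of G by the cyclic subgroup they generate; each cyclic subgroup of order d accounts for φ(d) elements.
Cyclic subgroups by order — order 1: 1; order 2: 1; order 7: 1; order 14: 1.
Total: 4.

4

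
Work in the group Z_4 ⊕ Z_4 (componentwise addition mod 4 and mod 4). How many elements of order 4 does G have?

12

An element (a,b) has order lcm(ord(a), ord(b)); count pairs with lcm equal to 4.
Enumerating gives 12 such elements.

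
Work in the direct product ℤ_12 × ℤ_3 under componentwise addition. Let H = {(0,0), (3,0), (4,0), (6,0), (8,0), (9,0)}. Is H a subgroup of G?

Closure fails: (9,0) + (4,0) = (1,0) ∉ H. So H is not a subgroup.

No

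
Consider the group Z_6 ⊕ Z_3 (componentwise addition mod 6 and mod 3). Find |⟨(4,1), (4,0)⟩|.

|⟨(4,1)⟩| = 3 and |⟨(4,0)⟩| = 3, so |H| is a multiple of lcm(3, 3) = 3 and divides |G| = 18.
Closing under the operation: H = {(0,0), (0,1), (0,2), (2,0), (2,1), (2,2), (4,0), (4,1), (4,2)}, so |H| = 9.

9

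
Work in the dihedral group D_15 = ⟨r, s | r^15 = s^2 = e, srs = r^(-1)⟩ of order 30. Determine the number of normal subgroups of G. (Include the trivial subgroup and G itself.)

5

G has 28 subgroups. Checking conjugation-invariance by order — order 1: 1/1 normal; order 2: 0/15 normal; order 3: 1/1 normal; order 5: 1/1 normal; order 6: 0/5 normal; order 10: 0/3 normal; order 15: 1/1 normal; order 30: 1/1 normal.
Total normal subgroups: 5.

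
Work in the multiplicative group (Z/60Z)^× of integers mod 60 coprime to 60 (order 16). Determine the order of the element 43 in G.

4

Compute successive powers of 43 mod 60: 43, 49, 7, 1; 43^4 ≡ 1 (mod 60).
So |⟨43⟩| = 4.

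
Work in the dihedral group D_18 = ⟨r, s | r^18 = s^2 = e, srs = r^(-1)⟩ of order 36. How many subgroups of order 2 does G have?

19

|G| = 36 and 2 | 36, so subgroups of order 2 are possible by Lagrange.
The subgroups of order 2 are: {e, r^10s}; {e, r^11s}; {e, r^12s}; {e, r^13s}; … (19 in all).
So G has 19 subgroups of order 2.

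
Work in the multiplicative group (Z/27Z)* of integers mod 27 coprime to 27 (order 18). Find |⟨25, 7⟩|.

|⟨25⟩| = 9 and |⟨7⟩| = 9, so |H| is a multiple of lcm(9, 9) = 9 and divides |G| = 18.
Closing under the operation: H = {1, 4, 7, 10, 13, 16, 19, 22, 25}, so |H| = 9.

9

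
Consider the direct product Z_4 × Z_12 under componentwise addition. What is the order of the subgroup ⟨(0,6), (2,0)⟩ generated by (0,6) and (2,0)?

|⟨(0,6)⟩| = 2 and |⟨(2,0)⟩| = 2, so |H| is a multiple of lcm(2, 2) = 2 and divides |G| = 48.
Closing under the operation: H = {(0,0), (0,6), (2,0), (2,6)}, so |H| = 4.

4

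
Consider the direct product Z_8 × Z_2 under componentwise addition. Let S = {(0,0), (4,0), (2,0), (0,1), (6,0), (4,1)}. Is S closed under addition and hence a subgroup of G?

No

|S| = 6 does not divide |G| = 16, so by Lagrange S is not a subgroup.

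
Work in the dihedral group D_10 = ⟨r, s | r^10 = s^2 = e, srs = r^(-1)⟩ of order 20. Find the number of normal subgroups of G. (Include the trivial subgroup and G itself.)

G has 22 subgroups. Checking conjugation-invariance by order — order 1: 1/1 normal; order 2: 1/11 normal; order 4: 0/5 normal; order 5: 1/1 normal; order 10: 3/3 normal; order 20: 1/1 normal.
Total normal subgroups: 7.

7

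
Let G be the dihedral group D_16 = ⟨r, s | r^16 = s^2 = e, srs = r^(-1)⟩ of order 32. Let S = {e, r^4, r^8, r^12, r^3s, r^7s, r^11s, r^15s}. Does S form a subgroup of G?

|S| = 8 divides |G| = 32, consistent with Lagrange.
S contains the identity, every element's inverse is in S, and S is closed under ·: it is a subgroup.

Yes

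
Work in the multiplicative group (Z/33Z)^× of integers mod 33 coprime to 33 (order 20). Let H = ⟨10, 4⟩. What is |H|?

|⟨10⟩| = 2 and |⟨4⟩| = 5, so |H| is a multiple of lcm(2, 5) = 10 and divides |G| = 20.
Closing under the operation: H = {1, 4, 7, 10, 13, 16, 19, 25, 28, 31}, so |H| = 10.

10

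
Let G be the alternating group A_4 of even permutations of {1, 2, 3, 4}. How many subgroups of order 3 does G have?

|G| = 12 and 3 | 12, so subgroups of order 3 are possible by Lagrange.
The subgroups of order 3 are: {e, (1 2 3), (1 3 2)}; {e, (1 2 4), (1 4 2)}; {e, (1 3 4), (1 4 3)}; {e, (2 3 4), (2 4 3)}.
So G has 4 subgroups of order 3.

4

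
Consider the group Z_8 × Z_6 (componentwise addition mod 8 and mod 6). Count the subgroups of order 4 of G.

3

|G| = 48 and 4 | 48, so subgroups of order 4 are possible by Lagrange.
The subgroups of order 4 are: {(0,0), (0,3), (4,0), (4,3)}; {(0,0), (2,0), (4,0), (6,0)}; {(0,0), (2,3), (4,0), (6,3)}.
So G has 3 subgroups of order 4.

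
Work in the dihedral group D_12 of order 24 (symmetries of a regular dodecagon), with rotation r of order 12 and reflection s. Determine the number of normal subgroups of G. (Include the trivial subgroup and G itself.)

G has 34 subgroups. Checking conjugation-invariance by order — order 1: 1/1 normal; order 2: 1/13 normal; order 3: 1/1 normal; order 4: 1/7 normal; order 6: 1/5 normal; order 8: 0/3 normal; order 12: 3/3 normal; order 24: 1/1 normal.
Total normal subgroups: 9.

9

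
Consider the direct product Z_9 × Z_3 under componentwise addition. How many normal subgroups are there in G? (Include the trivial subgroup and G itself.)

10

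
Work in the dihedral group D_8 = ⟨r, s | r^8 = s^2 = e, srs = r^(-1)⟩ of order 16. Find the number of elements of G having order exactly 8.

The elements of order 8 are: r, r^3, r^5, r^7.
That's 4.

4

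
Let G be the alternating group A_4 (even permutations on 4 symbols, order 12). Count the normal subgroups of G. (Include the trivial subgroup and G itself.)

G has 10 subgroups. Checking conjugation-invariance by order — order 1: 1/1 normal; order 2: 0/3 normal; order 3: 0/4 normal; order 4: 1/1 normal; order 12: 1/1 normal.
Total normal subgroups: 3.

3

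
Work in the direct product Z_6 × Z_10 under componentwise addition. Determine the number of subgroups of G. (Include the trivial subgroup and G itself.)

|G| = 60, so by Lagrange every subgroup order divides 60. Divisors: 1, 2, 3, 4, 5, 6, 10, 12, 15, 20, 30, 60.
Subgroups by order — order 1: 1; order 2: 3; order 3: 1; order 4: 1; order 5: 1; order 6: 3; order 10: 3; order 12: 1; order 15: 1; order 20: 1; order 30: 3; order 60: 1.
Total: 1 + 3 + 1 + 1 + 1 + 3 + 3 + 1 + 1 + 1 + 3 + 1 = 20.

20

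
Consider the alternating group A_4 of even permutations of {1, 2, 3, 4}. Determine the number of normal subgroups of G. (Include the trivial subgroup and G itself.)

3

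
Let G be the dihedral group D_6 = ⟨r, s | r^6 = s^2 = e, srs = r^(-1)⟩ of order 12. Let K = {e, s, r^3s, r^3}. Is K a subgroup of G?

|K| = 4 divides |G| = 12, consistent with Lagrange.
K contains the identity, every element's inverse is in K, and K is closed under ·: it is a subgroup.

Yes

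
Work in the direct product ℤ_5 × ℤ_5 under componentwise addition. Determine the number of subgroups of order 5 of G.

|G| = 25 and 5 | 25, so subgroups of order 5 are possible by Lagrange.
The subgroups of order 5 are: {(0,0), (0,1), (0,2), (0,3), (0,4)}; {(0,0), (1,0), (2,0), (3,0), (4,0)}; {(0,0), (1,1), (2,2), (3,3), (4,4)}; {(0,0), (1,2), (2,4), (3,1), (4,3)}; … (6 in all).
So G has 6 subgroups of order 5.

6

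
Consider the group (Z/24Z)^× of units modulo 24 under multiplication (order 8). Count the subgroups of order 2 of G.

|G| = 8 and 2 | 8, so subgroups of order 2 are possible by Lagrange.
The subgroups of order 2 are: {1, 11}; {1, 13}; {1, 17}; {1, 19}; … (7 in all).
So G has 7 subgroups of order 2.

7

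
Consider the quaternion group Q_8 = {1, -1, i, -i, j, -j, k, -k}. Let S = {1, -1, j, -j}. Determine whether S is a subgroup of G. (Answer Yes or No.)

|S| = 4 divides |G| = 8, consistent with Lagrange.
S contains the identity, every element's inverse is in S, and S is closed under ·: it is a subgroup.
In fact S = ⟨j⟩.

Yes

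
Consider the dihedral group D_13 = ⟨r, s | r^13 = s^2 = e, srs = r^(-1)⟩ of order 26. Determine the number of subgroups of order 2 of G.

|G| = 26 and 2 | 26, so subgroups of order 2 are possible by Lagrange.
The subgroups of order 2 are: {e, r^10s}; {e, r^11s}; {e, r^12s}; {e, r^2s}; … (13 in all).
So G has 13 subgroups of order 2.

13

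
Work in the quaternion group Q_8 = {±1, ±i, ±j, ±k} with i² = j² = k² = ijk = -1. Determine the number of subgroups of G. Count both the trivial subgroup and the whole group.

|G| = 8, so by Lagrange every subgroup order divides 8. Divisors: 1, 2, 4, 8.
Subgroups by order — order 1: 1; order 2: 1; order 4: 3; order 8: 1.
Total: 1 + 1 + 3 + 1 = 6.

6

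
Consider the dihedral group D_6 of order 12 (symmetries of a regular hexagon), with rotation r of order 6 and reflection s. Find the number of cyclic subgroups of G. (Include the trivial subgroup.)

10

Each element a generates a cyclic subgroup ⟨a⟩; distinct elements may generate the same one (a cyclic group of order d has φ(d) generators).
Cyclic subgroups by order — order 1: 1; order 2: 7; order 3: 1; order 6: 1.
Total: 10.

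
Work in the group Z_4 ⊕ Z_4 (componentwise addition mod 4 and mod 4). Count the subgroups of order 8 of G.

|G| = 16 and 8 | 16, so subgroups of order 8 are possible by Lagrange.
The subgroups of order 8 are: {(0,0), (0,1), (0,2), (0,3), (2,0), (2,1), (2,2), (2,3)}; {(0,0), (0,2), (1,0), (1,2), (2,0), (2,2), (3,0), (3,2)}; {(0,0), (0,2), (1,1), (1,3), (2,0), (2,2), (3,1), (3,3)}.
So G has 3 subgroups of order 8.

3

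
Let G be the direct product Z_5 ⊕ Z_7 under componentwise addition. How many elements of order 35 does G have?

An element (a,b) has order lcm(ord(a), ord(b)); count pairs with lcm equal to 35.
Enumerating gives 24 such elements.

24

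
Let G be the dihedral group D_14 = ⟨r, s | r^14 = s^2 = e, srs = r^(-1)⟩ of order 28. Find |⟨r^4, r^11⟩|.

|⟨r^4⟩| = 7 and |⟨r^11⟩| = 14, so |H| is a multiple of lcm(7, 14) = 14 and divides |G| = 28.
Closing under the operation: H = {e, r, r^2, r^3, r^4, r^5, r^6, r^7, r^8, r^9, r^10, r^11, r^12, r^13}, so |H| = 14.

14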